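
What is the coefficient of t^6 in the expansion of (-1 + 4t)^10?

The general term is C(10,j)·(-1)^j·(4t)^(10-j); the t^6 term has j = 4.
C(10,4) = 210.
Coefficient = C(10,4) · 4^6 = 210 · 4096 = 860160.

860160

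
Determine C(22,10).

646646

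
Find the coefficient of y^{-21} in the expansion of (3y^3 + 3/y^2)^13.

20726199

General term: C(13,j)·(3y^3)^j·(3/y^2)^(13-j), with y-exponent 3j − 2(13−j) = 5j − 26.
Set 5j − 26 = -21: j = 1.
C(13,1) = 13; 3^1 = 3; 3^12 = 531441.
Coefficient = 13 · 3 · 531441 = 20726199.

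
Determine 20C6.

C(20,6) = (20·19·18·17·16·15) / 6! = 27907200 / 720 = 38760.

38760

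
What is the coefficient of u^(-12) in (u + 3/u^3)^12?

General term: C(12,j)·(u)^j·(3/u^3)^(12-j), with u-exponent 1j − 3(12−j) = 4j − 36.
Set 4j − 36 = -12: j = 6.
C(12,6) = 924; 1^6 = 1; 3^6 = 729.
Coefficient = 924 · 1 · 729 = 673596.

673596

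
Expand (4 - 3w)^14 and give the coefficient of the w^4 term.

The general term is C(14,j)·(4)^j·(-3w)^(14-j); the w^4 term has j = 10.
C(14,10) = 1001.
Coefficient = C(14,10) · 4^10 · (-3)^4 = 1001 · 1048576 · 81 = 85019590656.

85019590656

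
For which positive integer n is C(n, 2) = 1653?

n(n−1)/2 = 1653 ⇒ n(n−1) = 3306. Since 58·57 = 3306, n = 58.

58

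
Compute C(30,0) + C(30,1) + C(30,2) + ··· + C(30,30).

1073741824

Setting x = 1 in (1+x)^30 gives Σ C(30,i) = 2^30 = 1073741824.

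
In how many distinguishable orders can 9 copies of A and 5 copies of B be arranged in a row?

Choose positions for the A's: C(14,9) = 2002.

2002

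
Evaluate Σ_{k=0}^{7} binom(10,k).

1 + 10 + 45 + 120 + 210 + 252 + 210 + 120 = 968.

968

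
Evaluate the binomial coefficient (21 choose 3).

1330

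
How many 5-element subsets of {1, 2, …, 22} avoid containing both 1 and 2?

25194

All 5-subsets: C(22,5) = 26334. Those containing both fixed elements: C(20,3) = 1140.
26334 − 1140 = 25194.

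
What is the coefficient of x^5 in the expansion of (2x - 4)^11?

60555264

The general term is C(11,j)·(2x)^j·(-4)^(11-j); the x^5 term has j = 5.
C(11,5) = 462.
Coefficient = C(11,5) · 2^5 · (-4)^6 = 462 · 32 · 4096 = 60555264.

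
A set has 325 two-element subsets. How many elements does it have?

26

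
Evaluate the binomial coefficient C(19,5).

11628

C(19,5) = (19·18·17·16·15) / 5! = 1395360 / 120 = 11628.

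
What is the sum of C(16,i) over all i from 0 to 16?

Setting x = 1 in (1+x)^16 gives Σ C(16,i) = 2^16 = 65536.

65536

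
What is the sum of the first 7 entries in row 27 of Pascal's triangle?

397594

1 + 27 + 351 + 2925 + 17550 + 80730 + 296010 = 397594.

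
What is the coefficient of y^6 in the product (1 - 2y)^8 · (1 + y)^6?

465

Coefficient of y^6 = Σ_{j} C(8,j)·(-2)^j·C(6,6-j)·1^(6-j) for j from 0 to 6.
= 1 + (-96) + 1680 + (-8960) + 16800 + (-10752) + 1792 = 465.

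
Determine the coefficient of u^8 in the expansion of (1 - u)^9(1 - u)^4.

Coefficient of u^8 = Σ_{j} C(9,j)·(-1)^j·C(4,8-j)·(-1)^(8-j) for j from 4 to 8.
= 126 + 504 + 504 + 144 + 9 = 1287.

1287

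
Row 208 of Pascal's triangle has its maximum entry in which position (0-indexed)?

104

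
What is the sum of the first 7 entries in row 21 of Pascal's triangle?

82160

1 + 21 + 210 + 1330 + 5985 + 20349 + 54264 = 82160.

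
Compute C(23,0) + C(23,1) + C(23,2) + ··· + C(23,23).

8388608

The entries of row 23 sum to 2^23 = 8388608.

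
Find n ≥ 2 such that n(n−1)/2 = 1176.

49

n(n−1)/2 = 1176 ⇒ n(n−1) = 2352. Since 49·48 = 2352, n = 49.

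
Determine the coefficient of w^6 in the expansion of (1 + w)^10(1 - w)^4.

Coefficient of w^6 = Σ_{j} C(10,j)·1^j·C(4,6-j)·(-1)^(6-j) for j from 2 to 6.
= 45 + (-480) + 1260 + (-1008) + 210 = 27.

27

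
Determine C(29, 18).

34597290

C(29,18) = C(29,11) by symmetry.
C(29,11) = (29·28·27·26·25·24·23·22·21·20·19) / 11! = 1381013105472000 / 39916800 = 34597290.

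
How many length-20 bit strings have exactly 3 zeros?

1140

Choose the 3 positions: C(20,3) = 1140.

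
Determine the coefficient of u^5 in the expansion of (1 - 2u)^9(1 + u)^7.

Coefficient of u^5 = Σ_{j} C(9,j)·(-2)^j·C(7,5-j)·1^(5-j) for j from 0 to 5.
= 21 + (-630) + 5040 + (-14112) + 14112 + (-4032) = 399.

399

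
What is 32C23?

C(32,23) = C(32,9) by symmetry.
C(32,9) = (32·31·30·29·28·27·26·25·24) / 9! = 10178348544000 / 362880 = 28048800.

28048800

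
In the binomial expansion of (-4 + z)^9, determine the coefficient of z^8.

-36

The general term is C(9,j)·(-4)^j·(z)^(9-j); the z^8 term has j = 1.
C(9,1) = 9.
Coefficient = C(9,1) · (-4)^1 = 9 · (-4) = -36.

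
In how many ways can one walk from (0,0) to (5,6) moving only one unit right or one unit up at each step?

Each path is a sequence of 11 steps with 5 rights: C(11,5) = 462.

462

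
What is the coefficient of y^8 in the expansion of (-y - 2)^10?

The general term is C(10,j)·(-y)^j·(-2)^(10-j); the y^8 term has j = 8.
C(10,8) = 45.
Coefficient = C(10,8) · (-2)^2 = 45 · 4 = 180.

180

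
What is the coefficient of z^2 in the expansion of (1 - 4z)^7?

336

The general term is C(7,j)·(1)^j·(-4z)^(7-j); the z^2 term has j = 5.
C(7,5) = 21.
Coefficient = C(7,5) · (-4)^2 = 21 · 16 = 336.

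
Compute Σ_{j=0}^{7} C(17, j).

41226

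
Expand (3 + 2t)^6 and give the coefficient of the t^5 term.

The general term is C(6,j)·(3)^j·(2t)^(6-j); the t^5 term has j = 1.
C(6,1) = 6.
Coefficient = C(6,1) · 3^1 · 2^5 = 6 · 3 · 32 = 576.

576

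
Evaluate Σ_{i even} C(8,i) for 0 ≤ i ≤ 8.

128

Half of (1+1)^8 + (1−1)^8 gives the even-index sum: 2^7 = 128.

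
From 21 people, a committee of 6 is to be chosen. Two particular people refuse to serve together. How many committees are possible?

50388

All 6-subsets: C(21,6) = 54264. Those containing both fixed elements: C(19,4) = 3876.
54264 − 3876 = 50388.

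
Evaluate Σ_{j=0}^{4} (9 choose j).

1 + 9 + 36 + 84 + 126 = 256.

256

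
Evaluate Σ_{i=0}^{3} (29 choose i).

1 + 29 + 406 + 3654 = 4090.

4090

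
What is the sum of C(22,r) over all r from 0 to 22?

The entries of row 22 sum to 2^22 = 4194304.

4194304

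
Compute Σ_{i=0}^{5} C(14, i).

1 + 14 + 91 + 364 + 1001 + 2002 = 3473.

3473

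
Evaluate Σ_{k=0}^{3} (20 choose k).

1 + 20 + 190 + 1140 = 1351.

1351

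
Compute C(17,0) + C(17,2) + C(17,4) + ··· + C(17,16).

Even-i terms of row 17 sum to 2^16 = 65536.

65536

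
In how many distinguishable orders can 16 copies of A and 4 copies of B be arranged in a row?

4845

Choose positions for the A's: C(20,16) = 4845.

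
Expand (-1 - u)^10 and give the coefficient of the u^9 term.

The general term is C(10,j)·(-1)^j·(-u)^(10-j); the u^9 term has j = 1.
C(10,1) = 10.
Coefficient = C(10,1) · (-1)^1 · (-1)^9 = 10 · (-1) · (-1) = 10.

10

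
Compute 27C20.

888030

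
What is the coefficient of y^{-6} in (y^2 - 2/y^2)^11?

-42240

General term: C(11,j)·(y^2)^j·(-2/y^2)^(11-j), with y-exponent 2j − 2(11−j) = 4j − 22.
Set 4j − 22 = -6: j = 4.
C(11,4) = 330; 1^4 = 1; (-2)^7 = -128.
Coefficient = 330 · 1 · (-128) = -42240.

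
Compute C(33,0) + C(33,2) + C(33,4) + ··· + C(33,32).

4294967296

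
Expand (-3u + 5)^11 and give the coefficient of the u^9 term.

The general term is C(11,j)·(-3u)^j·(5)^(11-j); the u^9 term has j = 9.
C(11,9) = 55.
Coefficient = C(11,9) · (-3)^9 · 5^2 = 55 · (-19683) · 25 = -27064125.

-27064125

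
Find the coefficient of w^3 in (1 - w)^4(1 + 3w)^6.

Coefficient of w^3 = Σ_{j} C(4,j)·(-1)^j·C(6,3-j)·3^(3-j) for j from 0 to 3.
= 540 + (-540) + 108 + (-4) = 104.

104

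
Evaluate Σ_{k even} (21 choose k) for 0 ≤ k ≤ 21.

1048576

Even-k terms of row 21 sum to 2^20 = 1048576.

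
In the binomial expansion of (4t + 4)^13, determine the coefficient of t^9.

47982837760

The general term is C(13,j)·(4t)^j·(4)^(13-j); the t^9 term has j = 9.
C(13,9) = 715.
Coefficient = C(13,9) · 4^9 · 4^4 = 715 · 262144 · 256 = 47982837760.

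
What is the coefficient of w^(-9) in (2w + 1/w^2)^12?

25344

General term: C(12,j)·(2w)^j·(1/w^2)^(12-j), with w-exponent 1j − 2(12−j) = 3j − 24.
Set 3j − 24 = -9: j = 5.
C(12,5) = 792; 2^5 = 32; 1^7 = 1.
Coefficient = 792 · 32 · 1 = 25344.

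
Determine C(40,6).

C(40,6) = (40·39·38·37·36·35) / 6! = 2763633600 / 720 = 3838380.

3838380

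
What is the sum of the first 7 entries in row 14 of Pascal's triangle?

6476

1 + 14 + 91 + 364 + 1001 + 2002 + 3003 = 6476.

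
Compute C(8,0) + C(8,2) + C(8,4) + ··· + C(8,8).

Even-i terms of row 8 sum to 2^7 = 128.

128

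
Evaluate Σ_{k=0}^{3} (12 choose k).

299

1 + 12 + 66 + 220 = 299.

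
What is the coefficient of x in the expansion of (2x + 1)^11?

The general term is C(11,j)·(2x)^j·(1)^(11-j); the x^1 term has j = 1.
C(11,1) = 11.
Coefficient = C(11,1) · 2^1 = 11 · 2 = 22.

22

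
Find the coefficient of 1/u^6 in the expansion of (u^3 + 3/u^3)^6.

1215

General term: C(6,j)·(u^3)^j·(3/u^3)^(6-j), with u-exponent 3j − 3(6−j) = 6j − 18.
Set 6j − 18 = -6: j = 2.
C(6,2) = 15; 1^2 = 1; 3^4 = 81.
Coefficient = 15 · 1 · 81 = 1215.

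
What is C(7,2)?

C(7,2) = (7·6) / 2! = 42 / 2 = 21.

21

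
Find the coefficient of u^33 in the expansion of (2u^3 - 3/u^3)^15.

7741440

General term: C(15,j)·(2u^3)^j·(-3/u^3)^(15-j), with u-exponent 3j − 3(15−j) = 6j − 45.
Set 6j − 45 = 33: j = 13.
C(15,13) = 105; 2^13 = 8192; (-3)^2 = 9.
Coefficient = 105 · 8192 · 9 = 7741440.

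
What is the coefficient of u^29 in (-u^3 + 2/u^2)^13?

General term: C(13,j)·(-u^3)^j·(2/u^2)^(13-j), with u-exponent 3j − 2(13−j) = 5j − 26.
Set 5j − 26 = 29: j = 11.
C(13,11) = 78; (-1)^11 = -1; 2^2 = 4.
Coefficient = 78 · (-1) · 4 = -312.

-312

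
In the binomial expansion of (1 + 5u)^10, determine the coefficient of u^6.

The general term is C(10,j)·(1)^j·(5u)^(10-j); the u^6 term has j = 4.
C(10,4) = 210.
Coefficient = C(10,4) · 5^6 = 210 · 15625 = 3281250.

3281250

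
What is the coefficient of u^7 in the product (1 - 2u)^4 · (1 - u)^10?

-16488

Coefficient of u^7 = Σ_{j} C(4,j)·(-2)^j·C(10,7-j)·(-1)^(7-j) for j from 0 to 4.
= (-120) + (-1680) + (-6048) + (-6720) + (-1920) = -16488.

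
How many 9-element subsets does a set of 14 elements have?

C(14,9) = C(14,5) by symmetry.
C(14,5) = (14·13·12·11·10) / 5! = 240240 / 120 = 2002.

2002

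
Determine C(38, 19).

C(38,19) = (38·37·36·35·34·33·32·31·30·29·28·27·26·25·24·23·22·21·20) / 19! = 4299578163927654889881600000 / 121645100408832000 = 35345263800.

35345263800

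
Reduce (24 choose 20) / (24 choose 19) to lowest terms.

1/4

C(n,k+1)/C(n,k) = (n−k)/(k+1) = (24−19)/(19+1) = 5/20 = 1/4.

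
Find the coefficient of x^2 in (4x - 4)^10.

47185920

The general term is C(10,j)·(4x)^j·(-4)^(10-j); the x^2 term has j = 2.
C(10,2) = 45.
Coefficient = C(10,2) · 4^2 · (-4)^8 = 45 · 16 · 65536 = 47185920.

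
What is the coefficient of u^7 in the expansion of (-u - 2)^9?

-144

The general term is C(9,j)·(-u)^j·(-2)^(9-j); the u^7 term has j = 7.
C(9,7) = 36.
Coefficient = C(9,7) · (-1)^7 · (-2)^2 = 36 · (-1) · 4 = -144.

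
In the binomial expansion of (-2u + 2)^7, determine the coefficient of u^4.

The general term is C(7,j)·(-2u)^j·(2)^(7-j); the u^4 term has j = 4.
C(7,4) = 35.
Coefficient = C(7,4) · (-2)^4 · 2^3 = 35 · 16 · 8 = 4480.

4480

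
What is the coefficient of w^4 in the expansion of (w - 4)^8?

The general term is C(8,j)·(w)^j·(-4)^(8-j); the w^4 term has j = 4.
C(8,4) = 70.
Coefficient = C(8,4) · (-4)^4 = 70 · 256 = 17920.

17920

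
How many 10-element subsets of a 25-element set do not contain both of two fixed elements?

2778446

All 10-subsets: C(25,10) = 3268760. Those containing both fixed elements: C(23,8) = 490314.
3268760 − 490314 = 2778446.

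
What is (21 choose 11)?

352716

C(21,11) = C(21,10) by symmetry.
C(21,10) = (21·20·19·18·17·16·15·14·13·12) / 10! = 1279935820800 / 3628800 = 352716.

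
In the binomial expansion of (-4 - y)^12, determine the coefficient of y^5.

12976128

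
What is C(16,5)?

4368

C(16,5) = (16·15·14·13·12) / 5! = 524160 / 120 = 4368.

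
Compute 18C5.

8568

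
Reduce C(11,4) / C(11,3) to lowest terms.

C(n,k+1)/C(n,k) = (n−k)/(k+1) = (11−3)/(3+1) = 8/4 = 2.

2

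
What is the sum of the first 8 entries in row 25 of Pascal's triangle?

1 + 25 + 300 + 2300 + 12650 + 53130 + 177100 + 480700 = 726206.

726206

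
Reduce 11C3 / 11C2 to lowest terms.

C(n,k+1)/C(n,k) = (n−k)/(k+1) = (11−2)/(2+1) = 9/3 = 3.

3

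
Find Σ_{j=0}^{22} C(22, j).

The entries of row 22 sum to 2^22 = 4194304.

4194304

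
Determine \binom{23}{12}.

1352078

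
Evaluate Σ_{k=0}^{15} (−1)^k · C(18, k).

-136

The partial alternating sum Σ_{k=0}^{15} (−1)^k C(18,k) = (−1)^15 C(17,15) = -136.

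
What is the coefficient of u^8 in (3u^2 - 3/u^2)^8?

General term: C(8,j)·(3u^2)^j·(-3/u^2)^(8-j), with u-exponent 2j − 2(8−j) = 4j − 16.
Set 4j − 16 = 8: j = 6.
C(8,6) = 28; 3^6 = 729; (-3)^2 = 9.
Coefficient = 28 · 729 · 9 = 183708.

183708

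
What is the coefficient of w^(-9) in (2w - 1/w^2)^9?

672

General term: C(9,j)·(2w)^j·(-1/w^2)^(9-j), with w-exponent 1j − 2(9−j) = 3j − 18.
Set 3j − 18 = -9: j = 3.
C(9,3) = 84; 2^3 = 8; (-1)^6 = 1.
Coefficient = 84 · 8 · 1 = 672.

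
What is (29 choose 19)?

20030010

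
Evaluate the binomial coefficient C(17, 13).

C(17,13) = C(17,4) by symmetry.
C(17,4) = (17·16·15·14) / 4! = 57120 / 24 = 2380.

2380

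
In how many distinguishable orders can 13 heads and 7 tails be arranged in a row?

Choose positions for the heads: C(20,13) = 77520.

77520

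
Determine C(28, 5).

98280

C(28,5) = (28·27·26·25·24) / 5! = 11793600 / 120 = 98280.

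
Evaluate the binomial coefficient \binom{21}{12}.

293930

C(21,12) = C(21,9) by symmetry.
C(21,9) = (21·20·19·18·17·16·15·14·13) / 9! = 106661318400 / 362880 = 293930.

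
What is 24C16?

735471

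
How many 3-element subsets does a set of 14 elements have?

C(14,3) = (14·13·12) / 3! = 2184 / 6 = 364.

364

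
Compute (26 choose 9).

3124550

C(26,9) = (26·25·24·23·22·21·20·19·18) / 9! = 1133836704000 / 362880 = 3124550.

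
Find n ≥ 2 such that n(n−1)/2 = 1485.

n(n−1)/2 = 1485 ⇒ n(n−1) = 2970. Since 55·54 = 2970, n = 55.

55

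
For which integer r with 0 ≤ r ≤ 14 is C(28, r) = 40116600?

C(28,r) increases on 0 ≤ r ≤ 14. C(28,13) = 37442160 and C(28,14) = 40116600, so r = 14.

14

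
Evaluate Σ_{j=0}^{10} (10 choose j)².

Σ C(10,j)² is the coefficient of x^10 in (1+x)^10(1+x)^10 = (1+x)^20, i.e. C(20,10) = 184756.

184756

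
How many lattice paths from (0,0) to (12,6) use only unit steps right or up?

18564

Each path is a sequence of 18 steps with 12 rights: C(18,12) = 18564.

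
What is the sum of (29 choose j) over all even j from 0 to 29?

268435456

Even-j terms of row 29 sum to 2^28 = 268435456.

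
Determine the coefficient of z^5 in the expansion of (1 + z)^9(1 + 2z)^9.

60858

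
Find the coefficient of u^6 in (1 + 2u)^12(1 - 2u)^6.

7424

Coefficient of u^6 = Σ_{j} C(12,j)·2^j·C(6,6-j)·(-2)^(6-j) for j from 0 to 6.
= 64 + (-4608) + 63360 + (-281600) + 475200 + (-304128) + 59136 = 7424.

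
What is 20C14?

38760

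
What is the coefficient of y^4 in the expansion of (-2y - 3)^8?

The general term is C(8,j)·(-2y)^j·(-3)^(8-j); the y^4 term has j = 4.
C(8,4) = 70.
Coefficient = C(8,4) · (-2)^4 · (-3)^4 = 70 · 16 · 81 = 90720.

90720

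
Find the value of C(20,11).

167960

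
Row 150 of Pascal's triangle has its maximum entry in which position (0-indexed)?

C(150,j) is maximized at j = 150/2 = 75.

75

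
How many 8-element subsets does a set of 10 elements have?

45

C(10,8) = C(10,2) by symmetry.
C(10,2) = (10·9) / 2! = 90 / 2 = 45.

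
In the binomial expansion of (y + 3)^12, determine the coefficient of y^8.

40095

The general term is C(12,j)·(y)^j·(3)^(12-j); the y^8 term has j = 8.
C(12,8) = 495.
Coefficient = C(12,8) · 3^4 = 495 · 81 = 40095.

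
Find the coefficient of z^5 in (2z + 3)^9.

326592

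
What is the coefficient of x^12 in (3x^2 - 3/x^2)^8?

General term: C(8,j)·(3x^2)^j·(-3/x^2)^(8-j), with x-exponent 2j − 2(8−j) = 4j − 16.
Set 4j − 16 = 12: j = 7.
C(8,7) = 8; 3^7 = 2187; (-3)^1 = -3.
Coefficient = 8 · 2187 · (-3) = -52488.

-52488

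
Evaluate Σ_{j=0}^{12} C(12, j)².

2704156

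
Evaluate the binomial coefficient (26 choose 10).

C(26,10) = (26·25·24·23·22·21·20·19·18·17) / 10! = 19275223968000 / 3628800 = 5311735.

5311735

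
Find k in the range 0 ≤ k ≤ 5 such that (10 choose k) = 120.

C(10,k) increases on 0 ≤ k ≤ 5. C(10,2) = 45 and C(10,3) = 120, so k = 3.

3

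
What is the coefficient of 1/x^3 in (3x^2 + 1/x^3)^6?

540

General term: C(6,j)·(3x^2)^j·(1/x^3)^(6-j), with x-exponent 2j − 3(6−j) = 5j − 18.
Set 5j − 18 = -3: j = 3.
C(6,3) = 20; 3^3 = 27; 1^3 = 1.
Coefficient = 20 · 27 · 1 = 540.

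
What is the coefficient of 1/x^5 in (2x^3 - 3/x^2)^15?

5674372704

General term: C(15,j)·(2x^3)^j·(-3/x^2)^(15-j), with x-exponent 3j − 2(15−j) = 5j − 30.
Set 5j − 30 = -5: j = 5.
C(15,5) = 3003; 2^5 = 32; (-3)^10 = 59049.
Coefficient = 3003 · 32 · 59049 = 5674372704.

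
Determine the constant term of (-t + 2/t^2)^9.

672

General term: C(9,j)·(-t)^j·(2/t^2)^(9-j), with t-exponent 1j − 2(9−j) = 3j − 18.
Set 3j − 18 = 0: j = 6.
C(9,6) = 84; (-1)^6 = 1; 2^3 = 8.
Coefficient = 84 · 1 · 8 = 672.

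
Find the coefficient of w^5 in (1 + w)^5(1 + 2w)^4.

Coefficient of w^5 = Σ_{j} C(5,j)·1^j·C(4,5-j)·2^(5-j) for j from 1 to 5.
= 80 + 320 + 240 + 40 + 1 = 681.

681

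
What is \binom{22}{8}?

319770

C(22,8) = (22·21·20·19·18·17·16·15) / 8! = 12893126400 / 40320 = 319770.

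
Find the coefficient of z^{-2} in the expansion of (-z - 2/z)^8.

1792

General term: C(8,j)·(-z)^j·(-2/z)^(8-j), with z-exponent 1j − 1(8−j) = 2j − 8.
Set 2j − 8 = -2: j = 3.
C(8,3) = 56; (-1)^3 = -1; (-2)^5 = -32.
Coefficient = 56 · (-1) · (-32) = 1792.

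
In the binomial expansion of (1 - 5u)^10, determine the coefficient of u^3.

-15000

The general term is C(10,j)·(1)^j·(-5u)^(10-j); the u^3 term has j = 7.
C(10,7) = 120.
Coefficient = C(10,7) · (-5)^3 = 120 · (-125) = -15000.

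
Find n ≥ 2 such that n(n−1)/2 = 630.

n(n−1)/2 = 630 ⇒ n(n−1) = 1260. Since 36·35 = 1260, n = 36.

36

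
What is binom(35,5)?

324632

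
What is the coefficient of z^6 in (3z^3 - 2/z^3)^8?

-108864

General term: C(8,j)·(3z^3)^j·(-2/z^3)^(8-j), with z-exponent 3j − 3(8−j) = 6j − 24.
Set 6j − 24 = 6: j = 5.
C(8,5) = 56; 3^5 = 243; (-2)^3 = -8.
Coefficient = 56 · 243 · (-8) = -108864.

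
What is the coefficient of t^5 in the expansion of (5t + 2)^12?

316800000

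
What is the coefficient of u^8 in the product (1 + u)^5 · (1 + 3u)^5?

Coefficient of u^8 = Σ_{j} C(5,j)·1^j·C(5,8-j)·3^(8-j) for j from 3 to 5.
= 2430 + 2025 + 270 = 4725.

4725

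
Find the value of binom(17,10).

C(17,10) = C(17,7) by symmetry.
C(17,7) = (17·16·15·14·13·12·11) / 7! = 98017920 / 5040 = 19448.

19448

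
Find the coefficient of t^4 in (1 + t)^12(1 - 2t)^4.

Coefficient of t^4 = Σ_{j} C(12,j)·1^j·C(4,4-j)·(-2)^(4-j) for j from 0 to 4.
= 16 + (-384) + 1584 + (-1760) + 495 = -49.

-49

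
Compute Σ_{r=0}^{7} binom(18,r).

1 + 18 + 153 + 816 + 3060 + 8568 + 18564 + 31824 = 63004.

63004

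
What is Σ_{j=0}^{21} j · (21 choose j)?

Differentiating (1+x)^21 and setting x=1: Σ j·C(21,j) = 21·2^20 = 22020096.

22020096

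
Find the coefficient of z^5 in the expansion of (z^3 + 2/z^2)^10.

8064

General term: C(10,j)·(z^3)^j·(2/z^2)^(10-j), with z-exponent 3j − 2(10−j) = 5j − 20.
Set 5j − 20 = 5: j = 5.
C(10,5) = 252; 1^5 = 1; 2^5 = 32.
Coefficient = 252 · 1 · 32 = 8064.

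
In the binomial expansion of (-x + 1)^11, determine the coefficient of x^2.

55

The general term is C(11,j)·(-x)^j·(1)^(11-j); the x^2 term has j = 2.
C(11,2) = 55.
Coefficient = C(11,2) = 55.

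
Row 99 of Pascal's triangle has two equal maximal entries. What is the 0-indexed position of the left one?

For odd n = 99, C(99,i) peaks at i = (n−1)/2 and (n+1)/2; the smaller is 49.

49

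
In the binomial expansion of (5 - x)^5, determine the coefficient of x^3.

The general term is C(5,j)·(5)^j·(-x)^(5-j); the x^3 term has j = 2.
C(5,2) = 10.
Coefficient = C(5,2) · 5^2 · (-1)^3 = 10 · 25 · (-1) = -250.

-250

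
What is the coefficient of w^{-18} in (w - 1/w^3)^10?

General term: C(10,j)·(w)^j·(-1/w^3)^(10-j), with w-exponent 1j − 3(10−j) = 4j − 30.
Set 4j − 30 = -18: j = 3.
C(10,3) = 120; 1^3 = 1; (-1)^7 = -1.
Coefficient = 120 · 1 · (-1) = -120.

-120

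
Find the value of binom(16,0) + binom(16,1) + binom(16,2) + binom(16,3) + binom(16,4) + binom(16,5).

6885

1 + 16 + 120 + 560 + 1820 + 4368 = 6885.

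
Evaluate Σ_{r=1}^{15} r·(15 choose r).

245760

Since r·C(15,r) = 15·C(14,r−1), the sum is 15·2^14 = 15·16384 = 245760.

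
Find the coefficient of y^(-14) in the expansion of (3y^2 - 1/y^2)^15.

-110565

General term: C(15,j)·(3y^2)^j·(-1/y^2)^(15-j), with y-exponent 2j − 2(15−j) = 4j − 30.
Set 4j − 30 = -14: j = 4.
C(15,4) = 1365; 3^4 = 81; (-1)^11 = -1.
Coefficient = 1365 · 81 · (-1) = -110565.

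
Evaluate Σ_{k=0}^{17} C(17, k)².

By Vandermonde's identity, Σ C(17,k)² = C(34,17) = 2333606220.

2333606220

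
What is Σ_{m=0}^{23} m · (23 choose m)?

Differentiating (1+x)^23 and setting x=1: Σ m·C(23,m) = 23·2^22 = 96468992.

96468992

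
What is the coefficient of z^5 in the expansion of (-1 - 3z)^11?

-112266

The general term is C(11,j)·(-1)^j·(-3z)^(11-j); the z^5 term has j = 6.
C(11,6) = 462.
Coefficient = C(11,6) · (-3)^5 = 462 · (-243) = -112266.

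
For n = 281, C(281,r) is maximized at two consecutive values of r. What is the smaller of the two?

140

For odd n = 281, C(281,r) peaks at r = (n−1)/2 and (n+1)/2; the smaller is 140.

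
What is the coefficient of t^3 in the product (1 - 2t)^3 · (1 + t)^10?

-38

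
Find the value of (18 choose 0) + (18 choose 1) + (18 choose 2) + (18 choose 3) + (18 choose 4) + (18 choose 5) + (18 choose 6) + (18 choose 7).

1 + 18 + 153 + 816 + 3060 + 8568 + 18564 + 31824 = 63004.

63004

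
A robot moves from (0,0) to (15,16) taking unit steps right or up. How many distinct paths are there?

Each path is a sequence of 31 steps with 15 rights: C(31,15) = 300540195.

300540195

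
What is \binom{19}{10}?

C(19,10) = C(19,9) by symmetry.
C(19,9) = (19·18·17·16·15·14·13·12·11) / 9! = 33522128640 / 362880 = 92378.

92378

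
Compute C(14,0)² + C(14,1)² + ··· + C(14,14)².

By Vandermonde's identity, Σ C(14,i)² = C(28,14) = 40116600.

40116600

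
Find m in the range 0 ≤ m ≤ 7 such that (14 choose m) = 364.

C(14,m) increases on 0 ≤ m ≤ 7. C(14,2) = 91 and C(14,3) = 364, so m = 3.

3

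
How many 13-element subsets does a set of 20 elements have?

C(20,13) = C(20,7) by symmetry.
C(20,7) = (20·19·18·17·16·15·14) / 7! = 390700800 / 5040 = 77520.

77520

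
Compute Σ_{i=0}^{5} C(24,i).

1 + 24 + 276 + 2024 + 10626 + 42504 = 55455.

55455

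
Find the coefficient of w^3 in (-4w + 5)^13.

-178750000000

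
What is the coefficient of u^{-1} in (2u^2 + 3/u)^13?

225173520

General term: C(13,j)·(2u^2)^j·(3/u)^(13-j), with u-exponent 2j − 1(13−j) = 3j − 13.
Set 3j − 13 = -1: j = 4.
C(13,4) = 715; 2^4 = 16; 3^9 = 19683.
Coefficient = 715 · 16 · 19683 = 225173520.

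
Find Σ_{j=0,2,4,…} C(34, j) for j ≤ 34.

Even-j terms of row 34 sum to 2^33 = 8589934592.

8589934592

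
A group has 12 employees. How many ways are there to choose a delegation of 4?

495

This is C(12,4) = 495.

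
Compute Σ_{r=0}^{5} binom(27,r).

101584

1 + 27 + 351 + 2925 + 17550 + 80730 = 101584.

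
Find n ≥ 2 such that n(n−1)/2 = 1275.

51

n(n−1)/2 = 1275 ⇒ n(n−1) = 2550. Since 51·50 = 2550, n = 51.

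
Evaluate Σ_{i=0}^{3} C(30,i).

1 + 30 + 435 + 4060 = 4526.

4526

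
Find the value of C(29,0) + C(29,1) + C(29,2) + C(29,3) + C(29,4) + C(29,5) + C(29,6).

621616

1 + 29 + 406 + 3654 + 23751 + 118755 + 475020 = 621616.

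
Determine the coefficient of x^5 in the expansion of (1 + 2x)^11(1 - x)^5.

Coefficient of x^5 = Σ_{j} C(11,j)·2^j·C(5,5-j)·(-1)^(5-j) for j from 0 to 5.
= (-1) + 110 + (-2200) + 13200 + (-26400) + 14784 = -507.

-507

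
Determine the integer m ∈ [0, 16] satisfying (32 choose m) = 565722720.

C(32,m) increases on 0 ≤ m ≤ 16. C(32,14) = 471435600 and C(32,15) = 565722720, so m = 15.

15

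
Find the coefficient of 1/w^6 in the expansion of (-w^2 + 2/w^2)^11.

42240

General term: C(11,j)·(-w^2)^j·(2/w^2)^(11-j), with w-exponent 2j − 2(11−j) = 4j − 22.
Set 4j − 22 = -6: j = 4.
C(11,4) = 330; (-1)^4 = 1; 2^7 = 128.
Coefficient = 330 · 1 · 128 = 42240.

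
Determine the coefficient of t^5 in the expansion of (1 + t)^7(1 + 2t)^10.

58765

Coefficient of t^5 = Σ_{j} C(7,j)·1^j·C(10,5-j)·2^(5-j) for j from 0 to 5.
= 8064 + 23520 + 20160 + 6300 + 700 + 21 = 58765.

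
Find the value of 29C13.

C(29,13) = (29·28·27·26·25·24·23·22·21·20·19·18·17) / 13! = 422590010274432000 / 6227020800 = 67863915.

67863915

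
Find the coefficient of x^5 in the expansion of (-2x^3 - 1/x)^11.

General term: C(11,j)·(-2x^3)^j·(-1/x)^(11-j), with x-exponent 3j − 1(11−j) = 4j − 11.
Set 4j − 11 = 5: j = 4.
C(11,4) = 330; (-2)^4 = 16; (-1)^7 = -1.
Coefficient = 330 · 16 · (-1) = -5280.

-5280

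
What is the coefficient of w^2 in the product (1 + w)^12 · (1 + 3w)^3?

201

Coefficient of w^2 = Σ_{j} C(12,j)·1^j·C(3,2-j)·3^(2-j) for j from 0 to 2.
= 27 + 108 + 66 = 201.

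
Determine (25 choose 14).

4457400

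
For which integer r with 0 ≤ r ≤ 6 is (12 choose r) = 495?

4

C(12,r) increases on 0 ≤ r ≤ 6. C(12,3) = 220 and C(12,4) = 495, so r = 4.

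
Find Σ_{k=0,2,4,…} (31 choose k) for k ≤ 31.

1073741824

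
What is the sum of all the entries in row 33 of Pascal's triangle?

Setting x = 1 in (1+x)^33 gives Σ C(33,r) = 2^33 = 8589934592.

8589934592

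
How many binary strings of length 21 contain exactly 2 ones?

210

Choose the 2 positions: C(21,2) = 210.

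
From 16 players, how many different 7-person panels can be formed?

11440

This is C(16,7) = 11440.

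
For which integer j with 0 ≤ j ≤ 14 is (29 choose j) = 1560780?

C(29,j) increases on 0 ≤ j ≤ 14. C(29,6) = 475020 and C(29,7) = 1560780, so j = 7.

7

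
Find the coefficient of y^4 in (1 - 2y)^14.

16016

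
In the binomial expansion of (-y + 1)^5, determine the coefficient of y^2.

The general term is C(5,j)·(-y)^j·(1)^(5-j); the y^2 term has j = 2.
C(5,2) = 10.
Coefficient = C(5,2) = 10.

10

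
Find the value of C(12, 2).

C(12,2) = (12·11) / 2! = 132 / 2 = 66.

66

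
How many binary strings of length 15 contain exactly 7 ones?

Choose the 7 positions: C(15,7) = 6435.

6435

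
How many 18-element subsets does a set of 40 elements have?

113380261800

C(40,18) = (40·39·38·37·36·35·34·33·32·31·30·29·28·27·26·25·24·23) / 18! = 725902806896876799590400000 / 6402373705728000 = 113380261800.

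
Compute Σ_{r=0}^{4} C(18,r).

4048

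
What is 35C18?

4537567650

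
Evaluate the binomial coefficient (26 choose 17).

C(26,17) = C(26,9) by symmetry.
C(26,9) = (26·25·24·23·22·21·20·19·18) / 9! = 1133836704000 / 362880 = 3124550.

3124550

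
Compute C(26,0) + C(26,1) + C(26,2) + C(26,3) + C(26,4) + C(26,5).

1 + 26 + 325 + 2600 + 14950 + 65780 = 83682.

83682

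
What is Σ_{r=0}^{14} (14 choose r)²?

Σ C(14,r)² is the coefficient of x^14 in (1+x)^14(1+x)^14 = (1+x)^28, i.e. C(28,14) = 40116600.

40116600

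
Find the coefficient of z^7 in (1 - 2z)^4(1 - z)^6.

-952

Coefficient of z^7 = Σ_{j} C(4,j)·(-2)^j·C(6,7-j)·(-1)^(7-j) for j from 1 to 4.
= (-8) + (-144) + (-480) + (-320) = -952.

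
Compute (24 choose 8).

C(24,8) = (24·23·22·21·20·19·18·17) / 8! = 29654190720 / 40320 = 735471.

735471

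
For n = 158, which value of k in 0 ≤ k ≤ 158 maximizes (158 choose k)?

79

C(158,k) is maximized at k = 158/2 = 79.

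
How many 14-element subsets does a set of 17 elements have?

680

C(17,14) = C(17,3) by symmetry.
C(17,3) = (17·16·15) / 3! = 4080 / 6 = 680.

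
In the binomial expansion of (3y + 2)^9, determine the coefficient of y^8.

118098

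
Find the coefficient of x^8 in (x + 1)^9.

9

The general term is C(9,j)·(x)^j·(1)^(9-j); the x^8 term has j = 8.
C(9,8) = 9.
Coefficient = C(9,8) = 9.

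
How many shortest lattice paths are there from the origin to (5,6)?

Each path is a sequence of 11 steps with 5 rights: C(11,5) = 462.

462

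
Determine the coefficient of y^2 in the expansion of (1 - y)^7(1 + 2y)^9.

39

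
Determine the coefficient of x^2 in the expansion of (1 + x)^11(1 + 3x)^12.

1045

Coefficient of x^2 = Σ_{j} C(11,j)·1^j·C(12,2-j)·3^(2-j) for j from 0 to 2.
= 594 + 396 + 55 = 1045.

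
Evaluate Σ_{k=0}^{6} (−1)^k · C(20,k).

The partial alternating sum Σ_{k=0}^{6} (−1)^k C(20,k) = (−1)^6 C(19,6) = 27132.

27132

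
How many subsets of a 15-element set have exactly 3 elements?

455

Choose the 3 positions: C(15,3) = 455.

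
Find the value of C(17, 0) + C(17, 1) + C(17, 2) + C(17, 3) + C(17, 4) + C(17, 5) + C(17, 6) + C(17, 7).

1 + 17 + 136 + 680 + 2380 + 6188 + 12376 + 19448 = 41226.

41226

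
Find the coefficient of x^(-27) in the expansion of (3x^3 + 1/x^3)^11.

33

General term: C(11,j)·(3x^3)^j·(1/x^3)^(11-j), with x-exponent 3j − 3(11−j) = 6j − 33.
Set 6j − 33 = -27: j = 1.
C(11,1) = 11; 3^1 = 3; 1^10 = 1.
Coefficient = 11 · 3 · 1 = 33.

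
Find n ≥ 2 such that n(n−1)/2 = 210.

n(n−1)/2 = 210 ⇒ n(n−1) = 420. Since 21·20 = 420, n = 21.

21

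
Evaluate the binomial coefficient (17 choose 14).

C(17,14) = C(17,3) by symmetry.
C(17,3) = (17·16·15) / 3! = 4080 / 6 = 680.

680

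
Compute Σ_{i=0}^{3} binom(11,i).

1 + 11 + 55 + 165 = 232.

232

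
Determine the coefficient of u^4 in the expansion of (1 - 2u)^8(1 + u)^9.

Coefficient of u^4 = Σ_{j} C(8,j)·(-2)^j·C(9,4-j)·1^(4-j) for j from 0 to 4.
= 126 + (-1344) + 4032 + (-4032) + 1120 = -98.

-98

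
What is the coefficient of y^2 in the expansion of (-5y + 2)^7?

The general term is C(7,j)·(-5y)^j·(2)^(7-j); the y^2 term has j = 2.
C(7,2) = 21.
Coefficient = C(7,2) · (-5)^2 · 2^5 = 21 · 25 · 32 = 16800.

16800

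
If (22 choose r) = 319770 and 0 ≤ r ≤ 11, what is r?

8

C(22,r) increases on 0 ≤ r ≤ 11. C(22,7) = 170544 and C(22,8) = 319770, so r = 8.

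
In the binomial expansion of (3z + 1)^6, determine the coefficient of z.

The general term is C(6,j)·(3z)^j·(1)^(6-j); the z^1 term has j = 1.
C(6,1) = 6.
Coefficient = C(6,1) · 3^1 = 6 · 3 = 18.

18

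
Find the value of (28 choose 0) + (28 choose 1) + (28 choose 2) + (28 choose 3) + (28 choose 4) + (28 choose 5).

1 + 28 + 378 + 3276 + 20475 + 98280 = 122438.

122438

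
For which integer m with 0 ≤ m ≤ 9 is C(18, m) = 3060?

4

C(18,m) increases on 0 ≤ m ≤ 9. C(18,3) = 816 and C(18,4) = 3060, so m = 4.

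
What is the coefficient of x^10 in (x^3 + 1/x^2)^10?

210

General term: C(10,j)·(x^3)^j·(1/x^2)^(10-j), with x-exponent 3j − 2(10−j) = 5j − 20.
Set 5j − 20 = 10: j = 6.
C(10,6) = 210; 1^6 = 1; 1^4 = 1.
Coefficient = 210 · 1 · 1 = 210.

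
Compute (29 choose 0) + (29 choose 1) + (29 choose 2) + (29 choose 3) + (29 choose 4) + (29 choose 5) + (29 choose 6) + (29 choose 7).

1 + 29 + 406 + 3654 + 23751 + 118755 + 475020 + 1560780 = 2182396.

2182396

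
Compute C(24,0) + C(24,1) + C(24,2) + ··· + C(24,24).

16777216

The entries of row 24 sum to 2^24 = 16777216.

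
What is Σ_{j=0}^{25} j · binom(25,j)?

419430400

Differentiating (1+x)^25 and setting x=1: Σ j·C(25,j) = 25·2^24 = 419430400.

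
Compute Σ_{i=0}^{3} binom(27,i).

1 + 27 + 351 + 2925 = 3304.

3304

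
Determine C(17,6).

12376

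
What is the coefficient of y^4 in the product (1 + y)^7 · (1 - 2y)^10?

Coefficient of y^4 = Σ_{j} C(7,j)·1^j·C(10,4-j)·(-2)^(4-j) for j from 0 to 4.
= 3360 + (-6720) + 3780 + (-700) + 35 = -245.

-245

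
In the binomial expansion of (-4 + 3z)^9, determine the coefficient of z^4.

-10450944

The general term is C(9,j)·(-4)^j·(3z)^(9-j); the z^4 term has j = 5.
C(9,5) = 126.
Coefficient = C(9,5) · (-4)^5 · 3^4 = 126 · (-1024) · 81 = -10450944.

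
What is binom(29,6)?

475020

C(29,6) = (29·28·27·26·25·24) / 6! = 342014400 / 720 = 475020.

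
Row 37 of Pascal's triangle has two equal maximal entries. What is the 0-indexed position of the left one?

For odd n = 37, C(37,m) peaks at m = (n−1)/2 and (n+1)/2; the lower is 18.

18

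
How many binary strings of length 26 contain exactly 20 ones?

230230

Choose the 20 positions: C(26,20) = 230230.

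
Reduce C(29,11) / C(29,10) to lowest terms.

C(n,k+1)/C(n,k) = (n−k)/(k+1) = (29−10)/(10+1) = 19/11.

19/11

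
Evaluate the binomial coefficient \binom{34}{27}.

C(34,27) = C(34,7) by symmetry.
C(34,7) = (34·33·32·31·30·29·28) / 7! = 27113264640 / 5040 = 5379616.

5379616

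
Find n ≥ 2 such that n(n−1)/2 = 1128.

n(n−1)/2 = 1128 ⇒ n(n−1) = 2256. Since 48·47 = 2256, n = 48.

48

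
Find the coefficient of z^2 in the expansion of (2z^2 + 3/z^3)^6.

General term: C(6,j)·(2z^2)^j·(3/z^3)^(6-j), with z-exponent 2j − 3(6−j) = 5j − 18.
Set 5j − 18 = 2: j = 4.
C(6,4) = 15; 2^4 = 16; 3^2 = 9.
Coefficient = 15 · 16 · 9 = 2160.

2160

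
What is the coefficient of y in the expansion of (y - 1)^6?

-6

The general term is C(6,j)·(y)^j·(-1)^(6-j); the y^1 term has j = 1.
C(6,1) = 6.
Coefficient = C(6,1) · (-1)^5 = 6 · (-1) = -6.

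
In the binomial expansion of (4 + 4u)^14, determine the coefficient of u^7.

The general term is C(14,j)·(4)^j·(4u)^(14-j); the u^7 term has j = 7.
C(14,7) = 3432.
Coefficient = C(14,7) · 4^7 · 4^7 = 3432 · 16384 · 16384 = 921270484992.

921270484992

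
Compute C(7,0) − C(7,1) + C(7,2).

15

The partial alternating sum Σ_{k=0}^{2} (−1)^k C(7,k) = (−1)^2 C(6,2) = 15.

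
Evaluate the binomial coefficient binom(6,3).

20

C(6,3) = (6·5·4) / 3! = 120 / 6 = 20.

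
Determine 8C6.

C(8,6) = C(8,2) by symmetry.
C(8,2) = (8·7) / 2! = 56 / 2 = 28.

28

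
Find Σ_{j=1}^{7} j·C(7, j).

448

Since j·C(7,j) = 7·C(6,j−1), the sum is 7·2^6 = 7·64 = 448.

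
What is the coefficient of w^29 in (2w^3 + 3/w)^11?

General term: C(11,j)·(2w^3)^j·(3/w)^(11-j), with w-exponent 3j − 1(11−j) = 4j − 11.
Set 4j − 11 = 29: j = 10.
C(11,10) = 11; 2^10 = 1024; 3^1 = 3.
Coefficient = 11 · 1024 · 3 = 33792.

33792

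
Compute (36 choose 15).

5567902560

C(36,15) = (36·35·34·33·32·31·30·29·28·27·26·25·24·23·22) / 15! = 7281003461233582080000 / 1307674368000 = 5567902560.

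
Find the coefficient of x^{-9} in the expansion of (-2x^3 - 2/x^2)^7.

-896

General term: C(7,j)·(-2x^3)^j·(-2/x^2)^(7-j), with x-exponent 3j − 2(7−j) = 5j − 14.
Set 5j − 14 = -9: j = 1.
C(7,1) = 7; (-2)^1 = -2; (-2)^6 = 64.
Coefficient = 7 · (-2) · 64 = -896.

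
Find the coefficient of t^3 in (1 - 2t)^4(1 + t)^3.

17

Coefficient of t^3 = Σ_{j} C(4,j)·(-2)^j·C(3,3-j)·1^(3-j) for j from 0 to 3.
= 1 + (-24) + 72 + (-32) = 17.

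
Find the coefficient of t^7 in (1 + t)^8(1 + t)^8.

11440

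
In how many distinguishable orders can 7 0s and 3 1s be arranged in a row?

Choose positions for the 0s: C(10,7) = 120.

120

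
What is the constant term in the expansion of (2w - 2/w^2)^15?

General term: C(15,j)·(2w)^j·(-2/w^2)^(15-j), with w-exponent 1j − 2(15−j) = 3j − 30.
Set 3j − 30 = 0: j = 10.
C(15,10) = 3003; 2^10 = 1024; (-2)^5 = -32.
Coefficient = 3003 · 1024 · (-32) = -98402304.

-98402304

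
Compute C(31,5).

169911

C(31,5) = (31·30·29·28·27) / 5! = 20389320 / 120 = 169911.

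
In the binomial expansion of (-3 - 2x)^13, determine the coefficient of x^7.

-160123392

The general term is C(13,j)·(-3)^j·(-2x)^(13-j); the x^7 term has j = 6.
C(13,6) = 1716.
Coefficient = C(13,6) · (-3)^6 · (-2)^7 = 1716 · 729 · (-128) = -160123392.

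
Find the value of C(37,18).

C(37,18) = (37·36·35·34·33·32·31·30·29·28·27·26·25·24·23·22·21·20) / 18! = 113146793787569865523200000 / 6402373705728000 = 17672631900.

17672631900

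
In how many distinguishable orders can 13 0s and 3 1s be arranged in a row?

560

Choose positions for the 0s: C(16,13) = 560.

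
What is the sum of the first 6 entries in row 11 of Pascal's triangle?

1024

1 + 11 + 55 + 165 + 330 + 462 = 1024.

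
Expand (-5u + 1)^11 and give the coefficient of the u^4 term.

206250

The general term is C(11,j)·(-5u)^j·(1)^(11-j); the u^4 term has j = 4.
C(11,4) = 330.
Coefficient = C(11,4) · (-5)^4 = 330 · 625 = 206250.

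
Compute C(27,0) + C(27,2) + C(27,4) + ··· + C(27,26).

Even-k terms of row 27 sum to 2^26 = 67108864.

67108864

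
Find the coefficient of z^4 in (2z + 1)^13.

11440

The general term is C(13,j)·(2z)^j·(1)^(13-j); the z^4 term has j = 4.
C(13,4) = 715.
Coefficient = C(13,4) · 2^4 = 715 · 16 = 11440.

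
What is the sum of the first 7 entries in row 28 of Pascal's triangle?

1 + 28 + 378 + 3276 + 20475 + 98280 + 376740 = 499178.

499178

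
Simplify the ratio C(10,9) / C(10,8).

2/9

C(n,k+1)/C(n,k) = (n−k)/(k+1) = (10−8)/(8+1) = 2/9.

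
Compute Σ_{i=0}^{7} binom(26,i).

1 + 26 + 325 + 2600 + 14950 + 65780 + 230230 + 657800 = 971712.

971712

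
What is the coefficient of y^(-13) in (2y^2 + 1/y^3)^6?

General term: C(6,j)·(2y^2)^j·(1/y^3)^(6-j), with y-exponent 2j − 3(6−j) = 5j − 18.
Set 5j − 18 = -13: j = 1.
C(6,1) = 6; 2^1 = 2; 1^5 = 1.
Coefficient = 6 · 2 · 1 = 12.

12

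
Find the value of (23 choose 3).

C(23,3) = (23·22·21) / 3! = 10626 / 6 = 1771.

1771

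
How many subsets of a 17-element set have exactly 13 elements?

Choose the 13 positions: C(17,13) = 2380.

2380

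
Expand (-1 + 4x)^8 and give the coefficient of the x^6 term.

The general term is C(8,j)·(-1)^j·(4x)^(8-j); the x^6 term has j = 2.
C(8,2) = 28.
Coefficient = C(8,2) · 4^6 = 28 · 4096 = 114688.

114688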